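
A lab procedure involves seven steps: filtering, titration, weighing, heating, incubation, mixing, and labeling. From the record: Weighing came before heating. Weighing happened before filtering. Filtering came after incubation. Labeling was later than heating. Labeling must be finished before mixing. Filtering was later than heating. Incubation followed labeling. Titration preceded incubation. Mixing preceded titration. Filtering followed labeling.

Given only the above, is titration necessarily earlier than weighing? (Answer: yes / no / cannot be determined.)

Tracing the constraints gives weighing → heating → labeling → mixing → titration, so weighing must come before titration.
That means titration cannot be before weighing.

no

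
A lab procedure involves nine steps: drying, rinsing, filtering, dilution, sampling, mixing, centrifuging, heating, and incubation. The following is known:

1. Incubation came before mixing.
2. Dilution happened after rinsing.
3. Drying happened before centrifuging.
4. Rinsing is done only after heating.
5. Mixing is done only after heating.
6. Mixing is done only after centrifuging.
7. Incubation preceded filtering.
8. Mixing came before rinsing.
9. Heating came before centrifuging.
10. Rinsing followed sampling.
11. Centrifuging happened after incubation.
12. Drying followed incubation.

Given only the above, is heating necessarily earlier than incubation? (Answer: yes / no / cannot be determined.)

No chain of stated constraints runs from heating to incubation, and none runs from incubation to heating either.
So the relative order of heating and incubation is not fixed by the given facts.

cannot be determined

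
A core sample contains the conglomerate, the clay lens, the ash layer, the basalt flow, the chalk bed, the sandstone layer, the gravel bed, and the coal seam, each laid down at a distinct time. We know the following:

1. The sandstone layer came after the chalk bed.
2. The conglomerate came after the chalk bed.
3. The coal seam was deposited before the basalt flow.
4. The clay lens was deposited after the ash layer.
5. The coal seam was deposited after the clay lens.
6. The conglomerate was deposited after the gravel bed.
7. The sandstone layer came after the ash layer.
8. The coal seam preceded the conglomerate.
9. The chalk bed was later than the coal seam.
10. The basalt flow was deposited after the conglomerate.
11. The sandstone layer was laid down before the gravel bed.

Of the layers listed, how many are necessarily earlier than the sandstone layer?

Directly stated before the sandstone layer: the ash layer and the chalk bed.
The clay lens reaches the sandstone layer via the clay lens → the coal seam → the chalk bed → the sandstone layer.
The coal seam reaches the sandstone layer via the coal seam → the chalk bed → the sandstone layer.
No chain forces the basalt flow (or any of the others) ahead of the sandstone layer.
That's the ash layer, the chalk bed, the clay lens, and the coal seam — 4 in all.

4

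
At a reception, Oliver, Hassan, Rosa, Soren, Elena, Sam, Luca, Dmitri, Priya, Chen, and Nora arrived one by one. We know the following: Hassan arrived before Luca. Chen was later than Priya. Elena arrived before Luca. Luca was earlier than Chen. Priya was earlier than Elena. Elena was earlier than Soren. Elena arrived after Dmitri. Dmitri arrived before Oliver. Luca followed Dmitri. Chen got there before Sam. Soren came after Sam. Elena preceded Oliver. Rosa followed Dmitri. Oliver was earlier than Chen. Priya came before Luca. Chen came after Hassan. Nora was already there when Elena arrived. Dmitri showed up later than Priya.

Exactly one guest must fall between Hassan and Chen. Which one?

Luca

Tracing the constraints gives Hassan → Luca → Chen, so Luca sits after Hassan and before Chen.
No other guest is forced both after Hassan and before Chen.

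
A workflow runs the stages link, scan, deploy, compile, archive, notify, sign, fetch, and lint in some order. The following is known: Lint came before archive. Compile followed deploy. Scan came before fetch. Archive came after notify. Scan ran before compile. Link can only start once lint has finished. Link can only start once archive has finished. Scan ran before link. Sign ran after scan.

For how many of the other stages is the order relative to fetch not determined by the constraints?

7

Forced before fetch: scan.
That leaves archive, compile, deploy, link, lint, notify, and sign with no forced order relative to fetch — 7.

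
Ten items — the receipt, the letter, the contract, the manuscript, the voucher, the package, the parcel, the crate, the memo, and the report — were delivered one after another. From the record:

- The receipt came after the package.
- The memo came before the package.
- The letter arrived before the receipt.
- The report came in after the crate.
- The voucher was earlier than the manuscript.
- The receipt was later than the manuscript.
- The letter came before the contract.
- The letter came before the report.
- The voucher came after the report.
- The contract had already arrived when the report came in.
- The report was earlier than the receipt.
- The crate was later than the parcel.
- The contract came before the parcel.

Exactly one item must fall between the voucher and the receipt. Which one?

Tracing the constraints gives the voucher → the manuscript → the receipt, so the manuscript sits after the voucher and before the receipt.
No other item is forced both after the voucher and before the receipt.

the manuscript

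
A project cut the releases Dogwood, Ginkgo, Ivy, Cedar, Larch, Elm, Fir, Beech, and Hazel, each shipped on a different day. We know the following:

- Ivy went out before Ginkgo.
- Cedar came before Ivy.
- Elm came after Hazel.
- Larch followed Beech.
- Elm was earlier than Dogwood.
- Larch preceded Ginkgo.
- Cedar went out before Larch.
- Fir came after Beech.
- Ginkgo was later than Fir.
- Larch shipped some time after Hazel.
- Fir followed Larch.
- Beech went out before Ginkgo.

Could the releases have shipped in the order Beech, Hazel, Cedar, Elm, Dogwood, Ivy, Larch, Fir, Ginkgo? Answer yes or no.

yes

Check each stated constraint against the proposed order — e.g. Beech is ahead of Fir; Beech is ahead of Ginkgo. Every pair is in the required order; nothing is violated.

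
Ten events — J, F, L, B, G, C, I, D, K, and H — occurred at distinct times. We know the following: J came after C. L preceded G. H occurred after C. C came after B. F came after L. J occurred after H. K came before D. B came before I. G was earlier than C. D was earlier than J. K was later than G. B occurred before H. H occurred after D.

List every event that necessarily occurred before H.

Directly stated before H: B, C, and D.
G reaches H via G → C → H.
K reaches H via K → D → H.
L reaches H via L → G → C → H.
No chain forces J (or any of the others) ahead of H.

B, C, D, G, K, L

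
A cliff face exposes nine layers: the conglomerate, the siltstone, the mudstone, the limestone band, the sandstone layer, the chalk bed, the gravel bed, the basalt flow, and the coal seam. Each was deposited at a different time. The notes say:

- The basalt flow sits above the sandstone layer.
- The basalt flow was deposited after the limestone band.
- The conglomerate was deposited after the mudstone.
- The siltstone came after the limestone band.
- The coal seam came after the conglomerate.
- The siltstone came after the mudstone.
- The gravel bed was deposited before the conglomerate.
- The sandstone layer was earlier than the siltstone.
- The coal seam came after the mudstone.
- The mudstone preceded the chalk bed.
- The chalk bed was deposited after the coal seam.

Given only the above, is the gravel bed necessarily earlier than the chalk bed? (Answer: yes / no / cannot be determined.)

yes

Chain the constraints: the gravel bed → the conglomerate → the coal seam → the chalk bed. Each link is directly stated, so the gravel bed comes before the chalk bed.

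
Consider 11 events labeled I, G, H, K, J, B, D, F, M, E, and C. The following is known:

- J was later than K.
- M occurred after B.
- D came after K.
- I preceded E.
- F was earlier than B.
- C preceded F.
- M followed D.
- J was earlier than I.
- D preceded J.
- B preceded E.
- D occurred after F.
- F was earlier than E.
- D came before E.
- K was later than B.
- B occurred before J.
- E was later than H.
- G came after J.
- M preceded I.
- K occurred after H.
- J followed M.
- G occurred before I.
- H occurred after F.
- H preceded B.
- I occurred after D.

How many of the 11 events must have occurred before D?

Directly stated before D: F and K.
B reaches D via B → K → D.
C reaches D via C → F → D.
H reaches D via H → K → D.
That's B, C, F, H, and K — 5 in all.

5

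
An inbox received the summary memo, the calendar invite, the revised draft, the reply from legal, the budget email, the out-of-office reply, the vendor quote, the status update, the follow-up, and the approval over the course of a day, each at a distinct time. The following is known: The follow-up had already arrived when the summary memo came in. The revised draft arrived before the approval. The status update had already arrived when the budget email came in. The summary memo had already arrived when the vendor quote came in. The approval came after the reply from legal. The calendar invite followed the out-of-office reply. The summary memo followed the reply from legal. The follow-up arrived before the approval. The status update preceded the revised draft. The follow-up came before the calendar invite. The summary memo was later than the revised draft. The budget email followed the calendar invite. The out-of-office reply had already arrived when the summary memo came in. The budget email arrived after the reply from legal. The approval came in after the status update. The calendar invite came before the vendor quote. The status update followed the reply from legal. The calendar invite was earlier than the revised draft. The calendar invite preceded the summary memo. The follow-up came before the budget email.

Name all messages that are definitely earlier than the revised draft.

Directly stated before the revised draft: the calendar invite and the status update.
The follow-up reaches the revised draft via the follow-up → the calendar invite → the revised draft.
The out-of-office reply reaches the revised draft via the out-of-office reply → the calendar invite → the revised draft.
The reply from legal reaches the revised draft via the reply from legal → the status update → the revised draft.

the calendar invite, the follow-up, the out-of-office reply, the reply from legal, the status update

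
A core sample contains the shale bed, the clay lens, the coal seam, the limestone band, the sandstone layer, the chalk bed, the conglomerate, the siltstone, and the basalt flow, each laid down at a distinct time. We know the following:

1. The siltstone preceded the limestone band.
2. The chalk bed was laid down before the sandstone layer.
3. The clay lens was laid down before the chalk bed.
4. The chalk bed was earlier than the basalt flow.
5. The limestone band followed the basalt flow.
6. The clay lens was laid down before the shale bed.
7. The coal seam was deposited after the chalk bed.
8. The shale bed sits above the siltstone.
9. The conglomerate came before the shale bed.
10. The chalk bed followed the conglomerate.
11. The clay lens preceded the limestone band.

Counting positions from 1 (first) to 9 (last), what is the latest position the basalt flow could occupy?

8

The basalt flow must come before the limestone band — 1 layer forced after it.
Everything else can be placed before the basalt flow in some valid order, so the basalt flow can sit as late as position 9 − 1 = 8.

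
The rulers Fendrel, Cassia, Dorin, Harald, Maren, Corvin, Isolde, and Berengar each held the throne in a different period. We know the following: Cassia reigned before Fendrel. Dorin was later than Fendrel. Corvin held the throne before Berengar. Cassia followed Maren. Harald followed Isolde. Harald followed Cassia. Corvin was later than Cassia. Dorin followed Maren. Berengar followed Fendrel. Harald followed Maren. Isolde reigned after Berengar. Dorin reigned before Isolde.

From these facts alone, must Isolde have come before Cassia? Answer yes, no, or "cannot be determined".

no

Tracing the constraints gives Cassia → Fendrel → Dorin → Isolde, so Cassia must come before Isolde.
That means Isolde cannot be before Cassia.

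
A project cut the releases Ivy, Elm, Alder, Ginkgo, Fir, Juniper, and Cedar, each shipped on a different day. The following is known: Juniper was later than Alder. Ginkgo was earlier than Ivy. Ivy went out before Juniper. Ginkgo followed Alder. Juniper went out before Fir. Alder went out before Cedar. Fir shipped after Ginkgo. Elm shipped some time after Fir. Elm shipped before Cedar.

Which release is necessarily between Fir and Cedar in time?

Tracing the constraints gives Fir → Elm → Cedar, so Elm sits after Fir and before Cedar.
No other release is forced both after Fir and before Cedar.

Elm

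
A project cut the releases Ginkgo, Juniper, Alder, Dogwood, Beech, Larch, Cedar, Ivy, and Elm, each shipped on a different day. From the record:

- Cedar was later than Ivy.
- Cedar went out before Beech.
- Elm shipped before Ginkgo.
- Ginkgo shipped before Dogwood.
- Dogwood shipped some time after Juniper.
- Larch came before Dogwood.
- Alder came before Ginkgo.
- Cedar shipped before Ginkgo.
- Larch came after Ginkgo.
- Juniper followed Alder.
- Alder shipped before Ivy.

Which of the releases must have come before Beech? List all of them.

Alder, Cedar, Ivy

Directly stated before Beech: Cedar.
Alder reaches Beech via Alder → Ivy → Cedar → Beech.
Ivy reaches Beech via Ivy → Cedar → Beech.
No chain forces Elm (or any of the others) ahead of Beech.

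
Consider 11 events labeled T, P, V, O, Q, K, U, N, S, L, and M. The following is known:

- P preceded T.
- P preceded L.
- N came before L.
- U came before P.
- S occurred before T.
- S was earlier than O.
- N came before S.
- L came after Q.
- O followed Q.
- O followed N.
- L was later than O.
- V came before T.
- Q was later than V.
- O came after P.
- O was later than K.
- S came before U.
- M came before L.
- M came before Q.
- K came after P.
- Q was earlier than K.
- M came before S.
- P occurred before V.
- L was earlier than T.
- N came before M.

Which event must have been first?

N has a chain of constraints placing it before every other event, so N must be first.

N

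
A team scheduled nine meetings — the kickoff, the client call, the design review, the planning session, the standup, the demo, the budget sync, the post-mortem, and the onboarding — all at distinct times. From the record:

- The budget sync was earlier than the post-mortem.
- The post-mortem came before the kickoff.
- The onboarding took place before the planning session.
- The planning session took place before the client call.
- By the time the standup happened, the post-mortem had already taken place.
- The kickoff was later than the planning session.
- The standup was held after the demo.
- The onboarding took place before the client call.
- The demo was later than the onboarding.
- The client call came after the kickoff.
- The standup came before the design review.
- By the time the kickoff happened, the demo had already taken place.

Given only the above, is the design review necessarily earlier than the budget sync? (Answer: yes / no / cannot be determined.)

Tracing the constraints gives the budget sync → the post-mortem → the standup → the design review, so the budget sync must come before the design review.
That means the design review cannot be before the budget sync.

no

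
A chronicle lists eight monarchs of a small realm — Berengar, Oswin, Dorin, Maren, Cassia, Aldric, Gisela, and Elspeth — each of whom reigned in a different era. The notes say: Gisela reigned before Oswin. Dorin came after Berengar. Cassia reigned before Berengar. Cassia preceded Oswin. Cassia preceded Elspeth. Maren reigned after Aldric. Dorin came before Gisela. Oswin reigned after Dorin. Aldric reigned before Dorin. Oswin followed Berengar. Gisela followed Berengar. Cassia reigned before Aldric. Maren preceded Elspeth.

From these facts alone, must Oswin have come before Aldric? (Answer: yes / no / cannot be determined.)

Tracing the constraints gives Aldric → Dorin → Oswin, so Aldric must come before Oswin.
That means Oswin cannot be before Aldric.

no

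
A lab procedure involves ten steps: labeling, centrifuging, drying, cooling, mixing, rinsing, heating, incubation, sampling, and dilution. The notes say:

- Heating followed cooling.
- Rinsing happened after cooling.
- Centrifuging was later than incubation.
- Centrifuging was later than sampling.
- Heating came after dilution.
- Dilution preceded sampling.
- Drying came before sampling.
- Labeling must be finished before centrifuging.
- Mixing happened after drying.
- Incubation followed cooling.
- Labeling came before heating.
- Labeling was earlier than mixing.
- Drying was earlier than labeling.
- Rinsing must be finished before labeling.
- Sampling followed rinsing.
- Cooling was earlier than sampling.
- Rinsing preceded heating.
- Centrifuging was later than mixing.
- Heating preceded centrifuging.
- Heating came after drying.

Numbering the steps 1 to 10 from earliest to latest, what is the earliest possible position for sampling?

5

Cooling, dilution, drying, and rinsing must all come before sampling — 4 forced predecessors.
Nothing else is forced ahead of sampling, so its earliest slot is position 4 + 1 = 5.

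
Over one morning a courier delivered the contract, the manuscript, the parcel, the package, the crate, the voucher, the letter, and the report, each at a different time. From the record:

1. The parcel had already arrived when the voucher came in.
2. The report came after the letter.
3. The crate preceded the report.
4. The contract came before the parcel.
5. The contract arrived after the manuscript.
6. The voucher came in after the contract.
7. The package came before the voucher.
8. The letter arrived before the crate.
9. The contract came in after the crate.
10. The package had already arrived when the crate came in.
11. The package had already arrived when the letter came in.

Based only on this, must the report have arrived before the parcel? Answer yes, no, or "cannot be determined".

cannot be determined

No chain of stated constraints runs from the report to the parcel, and none runs from the parcel to the report either.
So the relative order of the report and the parcel is not fixed by the given facts.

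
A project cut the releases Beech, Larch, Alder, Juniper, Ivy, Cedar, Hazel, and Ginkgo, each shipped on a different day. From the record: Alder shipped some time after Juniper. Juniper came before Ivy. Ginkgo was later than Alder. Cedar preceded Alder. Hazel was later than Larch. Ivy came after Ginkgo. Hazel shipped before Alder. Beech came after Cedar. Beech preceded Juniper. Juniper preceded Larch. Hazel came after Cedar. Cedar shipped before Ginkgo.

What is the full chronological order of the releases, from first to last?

Cedar, Beech, Juniper, Larch, Hazel, Alder, Ginkgo, Ivy

The constraints fix every adjacent pair, so only one ordering works:
Cedar → Beech → Juniper → Larch → Hazel → Alder → Ginkgo → Ivy.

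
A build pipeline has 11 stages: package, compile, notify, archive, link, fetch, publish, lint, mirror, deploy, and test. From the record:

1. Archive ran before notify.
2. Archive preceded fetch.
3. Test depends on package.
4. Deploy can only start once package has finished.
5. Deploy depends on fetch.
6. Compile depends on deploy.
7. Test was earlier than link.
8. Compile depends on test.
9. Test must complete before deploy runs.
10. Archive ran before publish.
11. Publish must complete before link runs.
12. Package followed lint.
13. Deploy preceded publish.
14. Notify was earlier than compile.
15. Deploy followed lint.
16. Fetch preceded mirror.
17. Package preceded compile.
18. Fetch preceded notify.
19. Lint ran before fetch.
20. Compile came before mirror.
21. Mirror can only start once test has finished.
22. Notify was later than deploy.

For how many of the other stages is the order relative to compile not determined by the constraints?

Forced before compile: archive, deploy, fetch, lint, notify, package, and test; forced after compile: mirror.
That leaves link and publish with no forced order relative to compile — 2.

2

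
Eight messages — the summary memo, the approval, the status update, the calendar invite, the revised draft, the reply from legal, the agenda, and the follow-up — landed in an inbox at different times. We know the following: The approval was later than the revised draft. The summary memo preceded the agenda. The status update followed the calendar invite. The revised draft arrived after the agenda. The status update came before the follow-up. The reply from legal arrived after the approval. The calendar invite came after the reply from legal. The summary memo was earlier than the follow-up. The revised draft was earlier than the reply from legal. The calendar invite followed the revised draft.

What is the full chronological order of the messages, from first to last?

The constraints fix every adjacent pair, so only one ordering works:
the summary memo → the agenda → the revised draft → the approval → the reply from legal → the calendar invite → the status update → the follow-up.

the summary memo, the agenda, the revised draft, the approval, the reply from legal, the calendar invite, the status update, the follow-up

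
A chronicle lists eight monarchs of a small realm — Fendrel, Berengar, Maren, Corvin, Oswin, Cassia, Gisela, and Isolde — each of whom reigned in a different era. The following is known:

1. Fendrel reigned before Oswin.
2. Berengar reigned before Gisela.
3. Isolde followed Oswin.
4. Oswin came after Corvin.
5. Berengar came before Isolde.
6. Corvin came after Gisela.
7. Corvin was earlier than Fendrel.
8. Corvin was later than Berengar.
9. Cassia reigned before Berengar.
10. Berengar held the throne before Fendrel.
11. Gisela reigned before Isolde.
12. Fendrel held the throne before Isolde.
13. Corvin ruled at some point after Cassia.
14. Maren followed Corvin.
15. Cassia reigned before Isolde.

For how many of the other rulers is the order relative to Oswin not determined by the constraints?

1

Forced before Oswin: Berengar, Cassia, Corvin, Fendrel, and Gisela; forced after Oswin: Isolde.
That leaves Maren with no forced order relative to Oswin — 1.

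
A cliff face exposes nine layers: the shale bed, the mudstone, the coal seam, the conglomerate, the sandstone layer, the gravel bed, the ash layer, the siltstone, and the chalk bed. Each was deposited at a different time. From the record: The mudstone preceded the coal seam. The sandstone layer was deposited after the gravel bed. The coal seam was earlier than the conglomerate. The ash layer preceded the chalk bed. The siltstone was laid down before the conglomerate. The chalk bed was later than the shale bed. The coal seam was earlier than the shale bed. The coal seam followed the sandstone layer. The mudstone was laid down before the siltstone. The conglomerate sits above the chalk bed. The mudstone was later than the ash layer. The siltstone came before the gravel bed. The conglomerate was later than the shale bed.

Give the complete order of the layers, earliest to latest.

the ash layer, the mudstone, the siltstone, the gravel bed, the sandstone layer, the coal seam, the shale bed, the chalk bed, the conglomerate

The constraints fix every adjacent pair, so only one ordering works:
the ash layer → the mudstone → the siltstone → the gravel bed → the sandstone layer → the coal seam → the shale bed → the chalk bed → the conglomerate.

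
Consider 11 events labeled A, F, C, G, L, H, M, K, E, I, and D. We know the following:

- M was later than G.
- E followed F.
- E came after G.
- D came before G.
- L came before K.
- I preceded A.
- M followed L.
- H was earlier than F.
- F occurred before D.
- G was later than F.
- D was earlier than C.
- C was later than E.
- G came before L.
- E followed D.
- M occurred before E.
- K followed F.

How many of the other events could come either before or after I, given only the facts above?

Forced after I: A.
That leaves C, D, E, F, G, H, K, L, and M with no forced order relative to I — 9.

9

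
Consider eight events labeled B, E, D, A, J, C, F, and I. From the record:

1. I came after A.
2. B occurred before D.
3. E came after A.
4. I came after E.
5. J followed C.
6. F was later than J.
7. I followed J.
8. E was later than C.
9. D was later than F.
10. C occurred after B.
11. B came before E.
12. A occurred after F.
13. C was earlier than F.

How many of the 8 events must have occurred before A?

Directly stated before A: F.
B reaches A via B → C → F → A.
C reaches A via C → F → A.
J reaches A via J → F → A.
That's B, C, F, and J — 4 in all.

4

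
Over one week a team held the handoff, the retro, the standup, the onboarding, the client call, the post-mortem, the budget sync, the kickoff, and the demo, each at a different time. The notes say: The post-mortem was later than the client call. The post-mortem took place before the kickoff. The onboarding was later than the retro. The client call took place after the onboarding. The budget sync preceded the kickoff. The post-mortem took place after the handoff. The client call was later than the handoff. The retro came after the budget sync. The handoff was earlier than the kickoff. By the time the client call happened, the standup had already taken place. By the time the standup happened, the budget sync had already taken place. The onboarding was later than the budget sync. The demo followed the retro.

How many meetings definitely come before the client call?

5

Directly stated before the client call: the handoff, the onboarding, and the standup.
The budget sync reaches the client call via the budget sync → the onboarding → the client call.
The retro reaches the client call via the retro → the onboarding → the client call.
That's the budget sync, the handoff, the onboarding, the retro, and the standup — 5 in all.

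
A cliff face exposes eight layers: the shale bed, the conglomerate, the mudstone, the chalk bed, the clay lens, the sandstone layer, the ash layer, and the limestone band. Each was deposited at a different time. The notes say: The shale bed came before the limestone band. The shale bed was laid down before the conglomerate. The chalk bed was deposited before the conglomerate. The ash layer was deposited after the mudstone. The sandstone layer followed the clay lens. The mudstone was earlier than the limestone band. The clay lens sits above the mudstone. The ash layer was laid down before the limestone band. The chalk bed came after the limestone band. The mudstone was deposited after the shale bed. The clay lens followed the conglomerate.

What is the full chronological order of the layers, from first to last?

the shale bed, the mudstone, the ash layer, the limestone band, the chalk bed, the conglomerate, the clay lens, the sandstone layer

The constraints fix every adjacent pair, so only one ordering works:
the shale bed → the mudstone → the ash layer → the limestone band → the chalk bed → the conglomerate → the clay lens → the sandstone layer.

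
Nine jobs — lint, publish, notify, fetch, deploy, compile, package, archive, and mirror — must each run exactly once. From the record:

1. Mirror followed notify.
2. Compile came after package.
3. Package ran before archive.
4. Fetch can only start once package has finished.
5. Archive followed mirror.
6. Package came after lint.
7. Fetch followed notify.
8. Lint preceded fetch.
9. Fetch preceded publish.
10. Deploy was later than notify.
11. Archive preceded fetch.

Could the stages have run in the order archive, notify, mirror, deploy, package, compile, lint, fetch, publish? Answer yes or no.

The constraints require lint before package, but in the proposed sequence package appears ahead of lint. That one violation is enough.

no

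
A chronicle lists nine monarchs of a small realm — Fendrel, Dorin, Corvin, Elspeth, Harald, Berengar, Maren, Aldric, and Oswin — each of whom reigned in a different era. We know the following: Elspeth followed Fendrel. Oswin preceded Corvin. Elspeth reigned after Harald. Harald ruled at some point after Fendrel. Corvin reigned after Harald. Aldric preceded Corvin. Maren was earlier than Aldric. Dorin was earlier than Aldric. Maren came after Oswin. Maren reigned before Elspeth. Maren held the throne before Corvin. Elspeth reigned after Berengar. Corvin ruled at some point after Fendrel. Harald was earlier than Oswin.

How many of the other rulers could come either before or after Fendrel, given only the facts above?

Forced after Fendrel: Aldric, Corvin, Elspeth, Harald, Maren, and Oswin.
That leaves Berengar and Dorin with no forced order relative to Fendrel — 2.

2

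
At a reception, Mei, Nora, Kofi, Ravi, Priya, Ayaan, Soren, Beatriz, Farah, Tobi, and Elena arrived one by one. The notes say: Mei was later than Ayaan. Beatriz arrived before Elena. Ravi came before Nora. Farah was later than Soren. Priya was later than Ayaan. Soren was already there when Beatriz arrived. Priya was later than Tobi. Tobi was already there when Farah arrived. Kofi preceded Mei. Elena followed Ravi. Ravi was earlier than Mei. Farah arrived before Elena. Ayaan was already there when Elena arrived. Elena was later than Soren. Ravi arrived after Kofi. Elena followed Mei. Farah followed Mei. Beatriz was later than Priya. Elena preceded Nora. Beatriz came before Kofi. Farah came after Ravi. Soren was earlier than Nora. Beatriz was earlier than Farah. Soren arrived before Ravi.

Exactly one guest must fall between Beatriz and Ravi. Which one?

Tracing the constraints gives Beatriz → Kofi → Ravi, so Kofi sits after Beatriz and before Ravi.
No other guest is forced both after Beatriz and before Ravi.

Kofi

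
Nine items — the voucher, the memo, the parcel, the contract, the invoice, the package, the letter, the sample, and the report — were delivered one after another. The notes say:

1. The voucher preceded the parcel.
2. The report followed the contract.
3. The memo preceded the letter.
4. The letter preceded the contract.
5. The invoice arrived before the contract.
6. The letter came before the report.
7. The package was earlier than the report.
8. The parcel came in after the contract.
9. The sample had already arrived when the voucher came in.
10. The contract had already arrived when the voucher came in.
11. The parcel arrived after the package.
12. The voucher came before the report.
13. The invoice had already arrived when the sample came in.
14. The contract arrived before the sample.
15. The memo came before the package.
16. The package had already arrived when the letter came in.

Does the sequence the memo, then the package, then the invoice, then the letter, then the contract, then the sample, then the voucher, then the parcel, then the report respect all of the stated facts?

Check each stated constraint against the proposed order — e.g. the package is ahead of the parcel; the package is ahead of the report. Every pair is in the required order; nothing is violated.

yes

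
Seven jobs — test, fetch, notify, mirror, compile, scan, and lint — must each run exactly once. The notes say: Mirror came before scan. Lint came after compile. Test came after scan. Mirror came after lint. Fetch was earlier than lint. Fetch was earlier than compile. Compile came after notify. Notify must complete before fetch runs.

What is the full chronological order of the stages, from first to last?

The constraints fix every adjacent pair, so only one ordering works:
notify → fetch → compile → lint → mirror → scan → test.

notify, fetch, compile, lint, mirror, scan, test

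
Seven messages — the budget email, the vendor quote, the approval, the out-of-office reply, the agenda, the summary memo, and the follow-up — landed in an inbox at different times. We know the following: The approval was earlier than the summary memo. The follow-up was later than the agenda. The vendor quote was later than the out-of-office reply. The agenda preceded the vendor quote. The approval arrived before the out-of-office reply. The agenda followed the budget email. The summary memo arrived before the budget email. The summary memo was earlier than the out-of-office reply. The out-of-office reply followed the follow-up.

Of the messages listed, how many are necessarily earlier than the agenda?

3

Directly stated before the agenda: the budget email.
The approval reaches the agenda via the approval → the summary memo → the budget email → the agenda.
The summary memo reaches the agenda via the summary memo → the budget email → the agenda.
No chain forces the out-of-office reply (or any of the others) ahead of the agenda.
That's the approval, the budget email, and the summary memo — 3 in all.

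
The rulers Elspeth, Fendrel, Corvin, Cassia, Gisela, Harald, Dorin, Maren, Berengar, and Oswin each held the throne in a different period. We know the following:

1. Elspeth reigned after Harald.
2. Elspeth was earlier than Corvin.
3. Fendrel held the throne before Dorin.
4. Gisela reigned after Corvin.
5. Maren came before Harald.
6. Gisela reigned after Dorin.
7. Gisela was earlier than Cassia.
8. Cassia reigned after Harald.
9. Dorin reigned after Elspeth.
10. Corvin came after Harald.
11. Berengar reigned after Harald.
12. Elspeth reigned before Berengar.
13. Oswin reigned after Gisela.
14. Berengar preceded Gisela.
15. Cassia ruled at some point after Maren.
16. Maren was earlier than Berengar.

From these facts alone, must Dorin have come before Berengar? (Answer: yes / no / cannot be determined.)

No chain of stated constraints runs from Dorin to Berengar, and none runs from Berengar to Dorin either.
So the relative order of Dorin and Berengar is not fixed by the given facts.

cannot be determined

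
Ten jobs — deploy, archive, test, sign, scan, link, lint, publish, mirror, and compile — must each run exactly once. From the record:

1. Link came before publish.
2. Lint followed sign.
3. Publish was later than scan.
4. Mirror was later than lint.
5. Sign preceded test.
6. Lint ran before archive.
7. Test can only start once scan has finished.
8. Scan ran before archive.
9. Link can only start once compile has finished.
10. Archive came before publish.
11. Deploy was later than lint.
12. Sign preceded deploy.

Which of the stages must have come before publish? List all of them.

Directly stated before publish: archive, link, and scan.
Compile reaches publish via compile → link → publish.
Lint reaches publish via lint → archive → publish.
Sign reaches publish via sign → lint → archive → publish.
No chain forces deploy (or any of the others) ahead of publish.

archive, compile, link, lint, scan, sign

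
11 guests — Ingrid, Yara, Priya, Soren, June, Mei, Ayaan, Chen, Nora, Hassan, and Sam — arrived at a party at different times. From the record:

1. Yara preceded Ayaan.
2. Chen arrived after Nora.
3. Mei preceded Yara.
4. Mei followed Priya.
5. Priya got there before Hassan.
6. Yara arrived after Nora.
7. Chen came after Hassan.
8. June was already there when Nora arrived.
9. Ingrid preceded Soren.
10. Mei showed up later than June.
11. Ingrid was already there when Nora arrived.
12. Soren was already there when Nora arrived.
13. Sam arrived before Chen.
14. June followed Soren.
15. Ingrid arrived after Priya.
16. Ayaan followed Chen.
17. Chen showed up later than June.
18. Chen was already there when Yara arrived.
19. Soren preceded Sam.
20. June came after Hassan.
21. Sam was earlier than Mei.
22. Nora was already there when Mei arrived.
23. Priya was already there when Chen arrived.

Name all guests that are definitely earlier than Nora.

Hassan, Ingrid, June, Priya, Soren

Directly stated before Nora: Ingrid, June, and Soren.
Hassan reaches Nora via Hassan → June → Nora.
Priya reaches Nora via Priya → Ingrid → Nora.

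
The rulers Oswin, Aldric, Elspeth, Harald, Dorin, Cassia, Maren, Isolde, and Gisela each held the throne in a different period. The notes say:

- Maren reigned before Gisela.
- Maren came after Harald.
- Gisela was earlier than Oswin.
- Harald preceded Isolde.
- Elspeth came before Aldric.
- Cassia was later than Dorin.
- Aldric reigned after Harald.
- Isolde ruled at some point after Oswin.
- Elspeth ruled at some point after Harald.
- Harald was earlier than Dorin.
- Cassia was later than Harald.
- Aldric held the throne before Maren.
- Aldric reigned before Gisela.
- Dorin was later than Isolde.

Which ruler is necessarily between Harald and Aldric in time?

Elspeth

Tracing the constraints gives Harald → Elspeth → Aldric, so Elspeth sits after Harald and before Aldric.
No other ruler is forced both after Harald and before Aldric.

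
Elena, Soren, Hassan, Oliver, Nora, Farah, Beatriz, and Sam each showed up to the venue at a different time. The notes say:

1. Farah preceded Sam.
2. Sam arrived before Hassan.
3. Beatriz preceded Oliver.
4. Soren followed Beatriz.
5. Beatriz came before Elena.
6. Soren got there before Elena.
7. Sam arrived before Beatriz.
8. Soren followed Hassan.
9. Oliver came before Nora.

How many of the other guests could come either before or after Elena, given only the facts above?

2

Forced before Elena: Beatriz, Farah, Hassan, Sam, and Soren.
That leaves Nora and Oliver with no forced order relative to Elena — 2.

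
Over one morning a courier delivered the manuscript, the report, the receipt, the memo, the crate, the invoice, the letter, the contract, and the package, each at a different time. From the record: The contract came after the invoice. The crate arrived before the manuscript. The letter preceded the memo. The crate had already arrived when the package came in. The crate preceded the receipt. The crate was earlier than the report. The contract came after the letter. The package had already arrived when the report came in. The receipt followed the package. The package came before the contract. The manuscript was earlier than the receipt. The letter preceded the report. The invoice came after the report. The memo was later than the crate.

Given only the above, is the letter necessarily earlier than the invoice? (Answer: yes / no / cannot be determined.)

yes

Chain the constraints: the letter → the report → the invoice. Each link is directly stated, so the letter comes before the invoice.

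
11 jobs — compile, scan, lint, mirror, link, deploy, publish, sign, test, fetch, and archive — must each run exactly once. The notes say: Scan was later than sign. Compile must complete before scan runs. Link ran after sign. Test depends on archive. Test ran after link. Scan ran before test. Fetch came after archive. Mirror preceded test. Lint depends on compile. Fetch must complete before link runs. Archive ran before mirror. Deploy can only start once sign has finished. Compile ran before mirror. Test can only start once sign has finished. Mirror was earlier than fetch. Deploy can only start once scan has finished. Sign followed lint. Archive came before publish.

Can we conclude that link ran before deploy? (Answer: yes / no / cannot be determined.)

cannot be determined

No chain of stated constraints runs from link to deploy, and none runs from deploy to link either.
So the relative order of link and deploy is not fixed by the given facts.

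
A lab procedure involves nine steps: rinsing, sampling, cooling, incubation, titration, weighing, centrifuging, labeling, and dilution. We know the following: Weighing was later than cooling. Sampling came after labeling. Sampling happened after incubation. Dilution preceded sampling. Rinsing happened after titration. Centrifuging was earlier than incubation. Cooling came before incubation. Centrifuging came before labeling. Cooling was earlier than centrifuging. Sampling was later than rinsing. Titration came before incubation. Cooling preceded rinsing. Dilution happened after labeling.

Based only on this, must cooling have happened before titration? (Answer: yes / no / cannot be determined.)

cannot be determined

No chain of stated constraints runs from cooling to titration, and none runs from titration to cooling either.
So the relative order of cooling and titration is not fixed by the given facts.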